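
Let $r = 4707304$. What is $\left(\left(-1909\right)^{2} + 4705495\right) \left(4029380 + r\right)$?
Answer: $72949354382784$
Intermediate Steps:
$\left(\left(-1909\right)^{2} + 4705495\right) \left(4029380 + r\right) = \left(\left(-1909\right)^{2} + 4705495\right) \left(4029380 + 4707304\right) = \left(3644281 + 4705495\right) 8736684 = 8349776 \cdot 8736684 = 72949354382784$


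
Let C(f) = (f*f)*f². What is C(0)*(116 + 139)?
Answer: 0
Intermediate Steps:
C(f) = f⁴ (C(f) = f²*f² = f⁴)
C(0)*(116 + 139) = 0⁴*(116 + 139) = 0*255 = 0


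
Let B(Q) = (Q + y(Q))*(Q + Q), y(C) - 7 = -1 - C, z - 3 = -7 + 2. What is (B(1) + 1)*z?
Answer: -26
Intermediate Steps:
z = -2 (z = 3 + (-7 + 2) = 3 - 5 = -2)
y(C) = 6 - C (y(C) = 7 + (-1 - C) = 6 - C)
B(Q) = 12*Q (B(Q) = (Q + (6 - Q))*(Q + Q) = 6*(2*Q) = 12*Q)
(B(1) + 1)*z = (12*1 + 1)*(-2) = (12 + 1)*(-2) = 13*(-2) = -26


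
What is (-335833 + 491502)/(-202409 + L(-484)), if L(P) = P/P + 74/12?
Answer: -934014/1214411 ≈ -0.76911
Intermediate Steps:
L(P) = 43/6 (L(P) = 1 + 74*(1/12) = 1 + 37/6 = 43/6)
(-335833 + 491502)/(-202409 + L(-484)) = (-335833 + 491502)/(-202409 + 43/6) = 155669/(-1214411/6) = 155669*(-6/1214411) = -934014/1214411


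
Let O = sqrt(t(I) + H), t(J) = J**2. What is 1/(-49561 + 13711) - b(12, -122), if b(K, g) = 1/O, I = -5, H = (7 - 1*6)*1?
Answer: -1/35850 - sqrt(26)/26 ≈ -0.19614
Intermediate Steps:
H = 1 (H = (7 - 6)*1 = 1*1 = 1)
O = sqrt(26) (O = sqrt((-5)**2 + 1) = sqrt(25 + 1) = sqrt(26) ≈ 5.0990)
b(K, g) = sqrt(26)/26 (b(K, g) = 1/(sqrt(26)) = sqrt(26)/26)
1/(-49561 + 13711) - b(12, -122) = 1/(-49561 + 13711) - sqrt(26)/26 = 1/(-35850) - sqrt(26)/26 = -1/35850 - sqrt(26)/26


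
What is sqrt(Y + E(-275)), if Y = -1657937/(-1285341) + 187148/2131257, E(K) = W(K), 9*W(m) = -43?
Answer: I*sqrt(814426113526619779666)/15476790981 ≈ 1.8439*I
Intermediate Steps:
W(m) = -43/9 (W(m) = (1/9)*(-43) = -43/9)
E(K) = -43/9
Y = 7107417767/5158930327 (Y = -1657937*(-1/1285341) + 187148*(1/2131257) = 1657937/1285341 + 3172/36123 = 7107417767/5158930327 ≈ 1.3777)
sqrt(Y + E(-275)) = sqrt(7107417767/5158930327 - 43/9) = sqrt(-157867244158/46430372943) = I*sqrt(814426113526619779666)/15476790981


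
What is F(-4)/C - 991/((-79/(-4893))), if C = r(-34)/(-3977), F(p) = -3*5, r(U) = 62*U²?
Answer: -347530163391/5662088 ≈ -61378.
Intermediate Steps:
F(p) = -15
C = -71672/3977 (C = (62*(-34)²)/(-3977) = (62*1156)*(-1/3977) = 71672*(-1/3977) = -71672/3977 ≈ -18.022)
F(-4)/C - 991/((-79/(-4893))) = -15/(-71672/3977) - 991/((-79/(-4893))) = -15*(-3977/71672) - 991/((-79*(-1/4893))) = 59655/71672 - 991/79/4893 = 59655/71672 - 991*4893/79 = 59655/71672 - 4848963/79 = -347530163391/5662088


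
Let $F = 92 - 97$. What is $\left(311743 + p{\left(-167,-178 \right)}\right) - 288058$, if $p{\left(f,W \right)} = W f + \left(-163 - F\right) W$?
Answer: $81535$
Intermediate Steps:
$F = -5$ ($F = 92 - 97 = -5$)
$p{\left(f,W \right)} = - 158 W + W f$ ($p{\left(f,W \right)} = W f + \left(-163 - -5\right) W = W f + \left(-163 + 5\right) W = W f - 158 W = - 158 W + W f$)
$\left(311743 + p{\left(-167,-178 \right)}\right) - 288058 = \left(311743 - 178 \left(-158 - 167\right)\right) - 288058 = \left(311743 - -57850\right) - 288058 = \left(311743 + 57850\right) - 288058 = 369593 - 288058 = 81535$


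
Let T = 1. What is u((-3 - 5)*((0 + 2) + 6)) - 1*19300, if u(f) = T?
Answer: -19299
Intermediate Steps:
u(f) = 1
u((-3 - 5)*((0 + 2) + 6)) - 1*19300 = 1 - 1*19300 = 1 - 19300 = -19299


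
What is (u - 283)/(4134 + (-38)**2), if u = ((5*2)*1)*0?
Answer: -283/5578 ≈ -0.050735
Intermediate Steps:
u = 0 (u = (10*1)*0 = 10*0 = 0)
(u - 283)/(4134 + (-38)**2) = (0 - 283)/(4134 + (-38)**2) = -283/(4134 + 1444) = -283/5578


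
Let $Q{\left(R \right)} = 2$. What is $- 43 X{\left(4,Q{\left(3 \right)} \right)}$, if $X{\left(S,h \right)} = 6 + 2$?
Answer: $-344$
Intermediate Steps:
$X{\left(S,h \right)} = 8$
$- 43 X{\left(4,Q{\left(3 \right)} \right)} = \left(-43\right) 8 = -344$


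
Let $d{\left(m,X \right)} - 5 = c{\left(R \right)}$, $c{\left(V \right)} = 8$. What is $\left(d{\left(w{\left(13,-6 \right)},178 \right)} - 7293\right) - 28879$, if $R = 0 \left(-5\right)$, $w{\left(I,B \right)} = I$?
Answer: $-36159$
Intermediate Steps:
$R = 0$
$d{\left(m,X \right)} = 13$ ($d{\left(m,X \right)} = 5 + 8 = 13$)
$\left(d{\left(w{\left(13,-6 \right)},178 \right)} - 7293\right) - 28879 = \left(13 - 7293\right) - 28879 = -7280 - 28879 = -36159$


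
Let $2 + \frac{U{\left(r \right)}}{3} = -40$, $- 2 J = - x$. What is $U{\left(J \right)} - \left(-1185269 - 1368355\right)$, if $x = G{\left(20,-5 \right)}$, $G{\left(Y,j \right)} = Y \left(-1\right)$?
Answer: $2553498$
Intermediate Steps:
$G{\left(Y,j \right)} = - Y$
$x = -20$ ($x = \left(-1\right) 20 = -20$)
$J = -10$ ($J = - \frac{\left(-1\right) \left(-20\right)}{2} = \left(- \frac{1}{2}\right) 20 = -10$)
$U{\left(r \right)} = -126$ ($U{\left(r \right)} = -6 + 3 \left(-40\right) = -6 - 120 = -126$)
$U{\left(J \right)} - \left(-1185269 - 1368355\right) = -126 - \left(-1185269 - 1368355\right) = -126 - -2553624 = -126 + 2553624 = 2553498$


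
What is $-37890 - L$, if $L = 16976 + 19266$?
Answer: $-74132$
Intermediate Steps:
$L = 36242$
$-37890 - L = -37890 - 36242 = -74132$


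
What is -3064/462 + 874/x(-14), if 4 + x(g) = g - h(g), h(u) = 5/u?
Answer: -168680/3003 ≈ -56.170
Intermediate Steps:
x(g) = -4 + g - 5/g (x(g) = -4 + (g - 5/g) = -4 + g - 5/g)
-3064/462 + 874/x(-14) = -3064/462 + 874/(-4 - 14 - 5/(-14)) = -3064*1/462 + 874/(-4 - 14 - 5*(-1/14)) = -1532/231 + 874/(-4 - 14 + 5/14) = -1532/231 + 874/(-247/14) = -1532/231 + 874*(-14/247) = -1532/231 - 644/13 = -168680/3003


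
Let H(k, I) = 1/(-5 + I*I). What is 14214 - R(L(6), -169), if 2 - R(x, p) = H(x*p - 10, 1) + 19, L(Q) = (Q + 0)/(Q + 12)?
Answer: 56923/4 ≈ 14231.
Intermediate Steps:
H(k, I) = 1/(-5 + I²)
L(Q) = Q/(12 + Q)
R(x, p) = -67/4 (R(x, p) = 2 - (1/(-5 + 1²) + 19) = 2 - (1/(-5 + 1) + 19) = 2 - (1/(-4) + 19) = 2 - (-¼ + 19) = 2 - 1*75/4 = 2 - 75/4 = -67/4)
14214 - R(L(6), -169) = 14214 - 1*(-67/4) = 14214 + 67/4 = 56923/4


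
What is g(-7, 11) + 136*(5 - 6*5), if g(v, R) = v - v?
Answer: -3400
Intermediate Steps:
g(v, R) = 0
g(-7, 11) + 136*(5 - 6*5) = 0 + 136*(5 - 6*5) = 0 + 136*(5 - 30) = 0 + 136*(-25) = 0 - 3400 = -3400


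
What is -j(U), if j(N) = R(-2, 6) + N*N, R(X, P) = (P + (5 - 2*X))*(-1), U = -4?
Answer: -1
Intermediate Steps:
R(X, P) = -5 - P + 2*X (R(X, P) = (5 + P - 2*X)*(-1) = -5 - P + 2*X)
j(N) = -15 + N² (j(N) = (-5 - 1*6 + 2*(-2)) + N*N = (-5 - 6 - 4) + N² = -15 + N²)
-j(U) = -(-15 + (-4)²) = -(-15 + 16) = -1*1 = -1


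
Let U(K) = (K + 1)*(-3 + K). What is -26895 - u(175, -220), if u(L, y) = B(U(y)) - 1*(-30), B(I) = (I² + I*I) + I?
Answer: -4770180900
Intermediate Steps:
U(K) = (1 + K)*(-3 + K)
B(I) = I + 2*I² (B(I) = (I² + I²) + I = 2*I² + I = I + 2*I²)
u(L, y) = 30 + (-5 - 4*y + 2*y²)*(-3 + y² - 2*y) (u(L, y) = (-3 + y² - 2*y)*(1 + 2*(-3 + y² - 2*y)) - 1*(-30) = (-3 + y² - 2*y)*(1 + (-6 - 4*y + 2*y²)) + 30 = (-3 + y² - 2*y)*(-5 - 4*y + 2*y²) + 30 = (-5 - 4*y + 2*y²)*(-3 + y² - 2*y) + 30 = 30 + (-5 - 4*y + 2*y²)*(-3 + y² - 2*y))
-26895 - u(175, -220) = -26895 - (30 + (3 - 1*(-220)² + 2*(-220))*(5 - 2*(-220)² + 4*(-220))) = -26895 - (30 + (3 - 1*48400 - 440)*(5 - 2*48400 - 880)) = -26895 - (30 + (3 - 48400 - 440)*(5 - 96800 - 880)) = -26895 - (30 - 48837*(-97675)) = -26895 - (30 + 4770153975) = -26895 - 1*4770154005 = -26895 - 4770154005 = -4770180900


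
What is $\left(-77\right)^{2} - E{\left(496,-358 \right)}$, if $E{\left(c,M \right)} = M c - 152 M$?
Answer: $129081$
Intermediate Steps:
$E{\left(c,M \right)} = - 152 M + M c$
$\left(-77\right)^{2} - E{\left(496,-358 \right)} = \left(-77\right)^{2} - - 358 \left(-152 + 496\right) = 5929 - \left(-358\right) 344 = 5929 - -123152 = 5929 + 123152 = 129081$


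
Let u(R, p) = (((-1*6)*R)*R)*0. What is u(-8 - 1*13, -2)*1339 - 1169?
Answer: -1169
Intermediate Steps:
u(R, p) = 0 (u(R, p) = ((-6*R)*R)*0 = -6*R²*0 = 0)
u(-8 - 1*13, -2)*1339 - 1169 = 0*1339 - 1169 = 0 - 1169 = -1169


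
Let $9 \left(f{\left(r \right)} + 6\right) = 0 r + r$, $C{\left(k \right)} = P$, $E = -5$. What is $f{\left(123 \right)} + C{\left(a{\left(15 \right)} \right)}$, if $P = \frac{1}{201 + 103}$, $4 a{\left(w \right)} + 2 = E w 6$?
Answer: $\frac{6995}{912} \approx 7.67$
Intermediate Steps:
$a{\left(w \right)} = - \frac{1}{2} - \frac{15 w}{2}$ ($a{\left(w \right)} = - \frac{1}{2} + \frac{- 5 w 6}{4} = - \frac{1}{2} + \frac{\left(-30\right) w}{4} = - \frac{1}{2} - \frac{15 w}{2}$)
$P = \frac{1}{304} \approx 0.0032895$
$C{\left(k \right)} = \frac{1}{304}$
$f{\left(r \right)} = -6 + \frac{r}{9}$ ($f{\left(r \right)} = -6 + \frac{0 r + r}{9} = -6 + \frac{0 + r}{9} = -6 + \frac{r}{9}$)
$f{\left(123 \right)} + C{\left(a{\left(15 \right)} \right)} = \left(-6 + \frac{1}{9} \cdot 123\right) + \frac{1}{304} = \left(-6 + \frac{41}{3}\right) + \frac{1}{304} = \frac{23}{3} + \frac{1}{304} = \frac{6995}{912}$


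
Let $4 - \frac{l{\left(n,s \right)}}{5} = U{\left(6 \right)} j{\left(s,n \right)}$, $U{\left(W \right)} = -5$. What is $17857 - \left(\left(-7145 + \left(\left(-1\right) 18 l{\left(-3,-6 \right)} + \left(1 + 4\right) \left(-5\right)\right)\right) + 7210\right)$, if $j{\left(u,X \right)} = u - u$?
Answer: $18177$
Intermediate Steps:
$j{\left(u,X \right)} = 0$
$l{\left(n,s \right)} = 20$ ($l{\left(n,s \right)} = 20 - 5 \left(\left(-5\right) 0\right) = 20 - 0 = 20 + 0 = 20$)
$17857 - \left(\left(-7145 + \left(\left(-1\right) 18 l{\left(-3,-6 \right)} + \left(1 + 4\right) \left(-5\right)\right)\right) + 7210\right) = 17857 - \left(\left(-7145 + \left(\left(-1\right) 18 \cdot 20 + \left(1 + 4\right) \left(-5\right)\right)\right) + 7210\right) = 17857 - \left(\left(-7145 + \left(\left(-18\right) 20 + 5 \left(-5\right)\right)\right) + 7210\right) = 17857 - \left(\left(-7145 - 385\right) + 7210\right) = 17857 - \left(-7530 + 7210\right) = 17857 - -320 = 17857 + 320 = 18177$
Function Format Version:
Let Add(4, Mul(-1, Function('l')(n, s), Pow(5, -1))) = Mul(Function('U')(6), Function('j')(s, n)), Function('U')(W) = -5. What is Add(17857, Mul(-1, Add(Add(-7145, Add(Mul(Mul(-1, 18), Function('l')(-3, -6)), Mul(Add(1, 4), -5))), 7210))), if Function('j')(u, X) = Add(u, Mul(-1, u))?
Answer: 18177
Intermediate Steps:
Function('j')(u, X) = 0
Function('l')(n, s) = 20 (Function('l')(n, s) = Add(20, Mul(-5, Mul(-5, 0))) = Add(20, Mul(-5, 0)) = Add(20, 0) = 20)
Add(17857, Mul(-1, Add(Add(-7145, Add(Mul(Mul(-1, 18), Function('l')(-3, -6)), Mul(Add(1, 4), -5))), 7210))) = Add(17857, Mul(-1, Add(Add(-7145, Add(Mul(Mul(-1, 18), 20), Mul(Add(1, 4), -5))), 7210))) = Add(17857, Mul(-1, Add(Add(-7145, Add(Mul(-18, 20), Mul(5, -5))), 7210))) = Add(17857, Mul(-1, Add(Add(-7145, Add(-360, -25)), 7210))) = Add(17857, Mul(-1, Add(Add(-7145, -385), 7210))) = Add(17857, Mul(-1, Add(-7530, 7210))) = Add(17857, Mul(-1, -320)) = Add(17857, 320) = 18177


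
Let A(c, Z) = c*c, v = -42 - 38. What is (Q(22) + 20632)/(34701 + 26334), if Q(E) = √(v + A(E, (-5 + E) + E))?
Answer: 20632/61035 + 2*√101/61035 ≈ 0.33837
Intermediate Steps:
v = -80
A(c, Z) = c²
Q(E) = √(-80 + E²)
(Q(22) + 20632)/(34701 + 26334) = (√(-80 + 22²) + 20632)/(34701 + 26334) = (√(-80 + 484) + 20632)/61035 = (√404 + 20632)*(1/61035) = (2*√101 + 20632)*(1/61035) = (20632 + 2*√101)*(1/61035) = 20632/61035 + 2*√101/61035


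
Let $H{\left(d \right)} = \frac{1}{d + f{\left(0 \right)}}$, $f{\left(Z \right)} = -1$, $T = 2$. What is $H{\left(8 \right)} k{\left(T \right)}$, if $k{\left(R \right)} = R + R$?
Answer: $\frac{4}{7} \approx 0.57143$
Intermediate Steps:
$k{\left(R \right)} = 2 R$
$H{\left(d \right)} = \frac{1}{-1 + d}$ ($H{\left(d \right)} = \frac{1}{d - 1} = \frac{1}{-1 + d}$)
$H{\left(8 \right)} k{\left(T \right)} = \frac{2 \cdot 2}{-1 + 8} = \frac{1}{7} \cdot 4 = \frac{4}{7}$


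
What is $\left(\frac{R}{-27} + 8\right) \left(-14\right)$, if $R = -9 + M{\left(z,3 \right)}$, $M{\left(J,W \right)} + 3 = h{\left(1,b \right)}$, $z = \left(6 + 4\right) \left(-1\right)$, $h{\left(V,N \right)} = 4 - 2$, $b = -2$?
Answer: $- \frac{3164}{27} \approx -117.19$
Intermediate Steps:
$h{\left(V,N \right)} = 2$
$z = -10$ ($z = 10 \left(-1\right) = -10$)
$M{\left(J,W \right)} = -1$ ($M{\left(J,W \right)} = -3 + 2 = -1$)
$R = -10$ ($R = -9 - 1 = -10$)
$\left(\frac{R}{-27} + 8\right) \left(-14\right) = \left(- \frac{10}{-27} + 8\right) \left(-14\right) = \left(\left(-10\right) \left(- \frac{1}{27}\right) + 8\right) \left(-14\right) = \left(\frac{10}{27} + 8\right) \left(-14\right) = \frac{226}{27} \left(-14\right) = - \frac{3164}{27}$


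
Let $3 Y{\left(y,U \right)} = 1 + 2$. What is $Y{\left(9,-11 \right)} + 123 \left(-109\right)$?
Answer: $-13406$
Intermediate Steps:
$Y{\left(y,U \right)} = 1$ ($Y{\left(y,U \right)} = \frac{1 + 2}{3} = \frac{1}{3} \cdot 3 = 1$)
$Y{\left(9,-11 \right)} + 123 \left(-109\right) = 1 + 123 \left(-109\right) = 1 - 13407 = -13406$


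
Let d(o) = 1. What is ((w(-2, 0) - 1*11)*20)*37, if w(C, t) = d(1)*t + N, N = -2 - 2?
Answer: -11100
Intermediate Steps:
N = -4
w(C, t) = -4 + t (w(C, t) = 1*t - 4 = t - 4 = -4 + t)
((w(-2, 0) - 1*11)*20)*37 = (((-4 + 0) - 1*11)*20)*37 = ((-4 - 11)*20)*37 = -15*20*37 = -300*37 = -11100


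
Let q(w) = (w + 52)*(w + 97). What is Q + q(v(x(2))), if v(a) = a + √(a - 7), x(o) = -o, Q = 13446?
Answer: 18187 + 435*I ≈ 18187.0 + 435.0*I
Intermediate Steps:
v(a) = a + √(-7 + a)
q(w) = (52 + w)*(97 + w)
Q + q(v(x(2))) = 13446 + (5044 + (-1*2 + √(-7 - 1*2))² + 149*(-1*2 + √(-7 - 1*2))) = 13446 + (5044 + (-2 + √(-7 - 2))² + 149*(-2 + √(-7 - 2))) = 13446 + (5044 + (-2 + √(-9))² + 149*(-2 + √(-9))) = 13446 + (5044 + (-2 + 3*I)² + 149*(-2 + 3*I)) = 13446 + (5044 + (-2 + 3*I)² + (-298 + 447*I)) = 13446 + (4746 + (-2 + 3*I)² + 447*I) = 18192 + (-2 + 3*I)² + 447*I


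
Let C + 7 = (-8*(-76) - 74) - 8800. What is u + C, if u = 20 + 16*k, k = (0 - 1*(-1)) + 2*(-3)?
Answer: -8333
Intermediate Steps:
C = -8273 (C = -7 + ((-8*(-76) - 74) - 8800) = -7 + ((608 - 74) - 8800) = -7 + (534 - 8800) = -7 - 8266 = -8273)
k = -5 (k = (0 + 1) - 6 = 1 - 6 = -5)
u = -60 (u = 20 + 16*(-5) = 20 - 80 = -60)
u + C = -60 - 8273 = -8333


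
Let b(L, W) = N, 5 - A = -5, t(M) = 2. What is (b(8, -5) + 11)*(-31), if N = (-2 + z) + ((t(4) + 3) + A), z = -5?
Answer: -589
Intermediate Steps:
A = 10 (A = 5 - 1*(-5) = 5 + 5 = 10)
N = 8 (N = (-2 - 5) + ((2 + 3) + 10) = -7 + (5 + 10) = -7 + 15 = 8)
b(L, W) = 8
(b(8, -5) + 11)*(-31) = (8 + 11)*(-31) = 19*(-31) = -589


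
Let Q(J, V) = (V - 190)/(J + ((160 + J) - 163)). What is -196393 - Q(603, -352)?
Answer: -236260237/1203 ≈ -1.9639e+5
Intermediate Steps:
Q(J, V) = (-190 + V)/(-3 + 2*J) (Q(J, V) = (-190 + V)/(J + (-3 + J)) = (-190 + V)/(-3 + 2*J))
-196393 - Q(603, -352) = -196393 - (-190 - 352)/(-3 + 2*603) = -196393 - (-542)/(-3 + 1206) = -196393 - (-542)/1203 = -196393 - 1*(-542/1203) = -196393 + 542/1203 = -236260237/1203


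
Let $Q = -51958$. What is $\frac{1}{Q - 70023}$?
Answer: $- \frac{1}{121981} \approx -8.198 \cdot 10^{-6}$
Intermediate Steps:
$\frac{1}{Q - 70023} = \frac{1}{-51958 - 70023} = \frac{1}{-121981} = - \frac{1}{121981}$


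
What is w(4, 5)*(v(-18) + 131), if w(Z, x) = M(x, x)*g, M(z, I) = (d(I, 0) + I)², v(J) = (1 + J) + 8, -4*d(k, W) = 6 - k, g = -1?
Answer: -22021/8 ≈ -2752.6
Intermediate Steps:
d(k, W) = -3/2 + k/4 (d(k, W) = -(6 - k)/4 = -3/2 + k/4)
v(J) = 9 + J
M(z, I) = (-3/2 + 5*I/4)² (M(z, I) = ((-3/2 + I/4) + I)² = (-3/2 + 5*I/4)²)
w(Z, x) = -(-6 + 5*x)²/16 (w(Z, x) = ((-6 + 5*x)²/16)*(-1) = -(-6 + 5*x)²/16)
w(4, 5)*(v(-18) + 131) = (-(-6 + 5*5)²/16)*((9 - 18) + 131) = (-(-6 + 25)²/16)*(-9 + 131) = -1/16*19²*122 = -1/16*361*122 = -361/16*122 = -22021/8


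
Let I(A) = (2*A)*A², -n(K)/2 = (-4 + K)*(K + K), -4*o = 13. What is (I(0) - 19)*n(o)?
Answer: 7163/4 ≈ 1790.8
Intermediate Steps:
o = -13/4 (o = -¼*13 = -13/4 ≈ -3.2500)
n(K) = -4*K*(-4 + K) (n(K) = -2*(-4 + K)*(K + K) = -2*(-4 + K)*2*K = -4*K*(-4 + K))
I(A) = 2*A³
(I(0) - 19)*n(o) = (2*0³ - 19)*(4*(-13/4)*(4 - 1*(-13/4))) = (2*0 - 19)*(4*(-13/4)*(4 + 13/4)) = (0 - 19)*(4*(-13/4)*(29/4)) = -19*(-377/4) = 7163/4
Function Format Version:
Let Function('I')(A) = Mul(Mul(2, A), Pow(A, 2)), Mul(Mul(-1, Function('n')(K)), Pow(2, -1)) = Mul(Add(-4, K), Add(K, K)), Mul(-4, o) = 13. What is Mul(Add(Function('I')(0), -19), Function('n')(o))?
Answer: Rational(7163, 4) ≈ 1790.8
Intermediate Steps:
o = Rational(-13, 4) (o = Mul(Rational(-1, 4), 13) = Rational(-13, 4) ≈ -3.2500)
Function('n')(K) = Mul(-4, K, Add(-4, K)) (Function('n')(K) = Mul(-2, Mul(Add(-4, K), Add(K, K))) = Mul(-2, Mul(Add(-4, K), Mul(2, K))) = Mul(-2, Mul(2, K, Add(-4, K))) = Mul(-4, K, Add(-4, K)))
Function('I')(A) = Mul(2, Pow(A, 3))
Mul(Add(Function('I')(0), -19), Function('n')(o)) = Mul(Add(Mul(2, Pow(0, 3)), -19), Mul(4, Rational(-13, 4), Add(4, Mul(-1, Rational(-13, 4))))) = Mul(Add(Mul(2, 0), -19), Mul(4, Rational(-13, 4), Add(4, Rational(13, 4)))) = Mul(Add(0, -19), Mul(4, Rational(-13, 4), Rational(29, 4))) = Mul(-19, Rational(-377, 4)) = Rational(7163, 4)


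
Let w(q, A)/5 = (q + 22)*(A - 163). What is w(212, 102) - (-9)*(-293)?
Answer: -74007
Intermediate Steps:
w(q, A) = 5*(-163 + A)*(22 + q) (w(q, A) = 5*((q + 22)*(A - 163)) = 5*((22 + q)*(-163 + A)) = 5*((-163 + A)*(22 + q)) = 5*(-163 + A)*(22 + q))
w(212, 102) - (-9)*(-293) = (-17930 - 815*212 + 110*102 + 5*102*212) - (-9)*(-293) = (-17930 - 172780 + 11220 + 108120) - 1*2637 = -71370 - 2637 = -74007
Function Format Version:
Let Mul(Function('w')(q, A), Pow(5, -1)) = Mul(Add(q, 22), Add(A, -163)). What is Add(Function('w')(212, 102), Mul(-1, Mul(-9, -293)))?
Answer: -74007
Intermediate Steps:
Function('w')(q, A) = Mul(5, Add(-163, A), Add(22, q)) (Function('w')(q, A) = Mul(5, Mul(Add(q, 22), Add(A, -163))) = Mul(5, Mul(Add(22, q), Add(-163, A))) = Mul(5, Mul(Add(-163, A), Add(22, q))) = Mul(5, Add(-163, A), Add(22, q)))
Add(Function('w')(212, 102), Mul(-1, Mul(-9, -293))) = Add(Add(-17930, Mul(-815, 212), Mul(110, 102), Mul(5, 102, 212)), Mul(-1, Mul(-9, -293))) = Add(Add(-17930, -172780, 11220, 108120), Mul(-1, 2637)) = Add(-71370, -2637) = -74007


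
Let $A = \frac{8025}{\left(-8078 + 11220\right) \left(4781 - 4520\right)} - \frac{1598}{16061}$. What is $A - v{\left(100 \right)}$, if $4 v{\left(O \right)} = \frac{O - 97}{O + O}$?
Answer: $- \frac{164128114691}{1756135437600} \approx -0.09346$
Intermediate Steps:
$v{\left(O \right)} = \frac{-97 + O}{8 O}$ ($v{\left(O \right)} = \frac{\left(O - 97\right) \frac{1}{O + O}}{4} = \frac{\left(-97 + O\right) \frac{1}{2 O}}{4} = \frac{\frac{1}{2} \frac{1}{O} \left(-97 + O\right)}{4} = \frac{-97 + O}{8 O}$)
$A = - \frac{393856517}{4390338594}$ ($A = \frac{8025}{3142 \cdot 261} - \frac{1598}{16061} = \frac{8025}{820062} - \frac{1598}{16061} = 8025 \cdot \frac{1}{820062} - \frac{1598}{16061} = \frac{2675}{273354} - \frac{1598}{16061} = - \frac{393856517}{4390338594} \approx -0.08971$)
$A - v{\left(100 \right)} = - \frac{393856517}{4390338594} - \frac{-97 + 100}{8 \cdot 100} = - \frac{393856517}{4390338594} - \frac{1}{8} \cdot \frac{1}{100} \cdot 3 = - \frac{393856517}{4390338594} - \frac{3}{800} = - \frac{164128114691}{1756135437600}$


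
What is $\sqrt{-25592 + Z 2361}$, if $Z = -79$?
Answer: $i \sqrt{212111} \approx 460.56 i$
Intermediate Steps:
$\sqrt{-25592 + Z 2361} = \sqrt{-25592 - 186519} = \sqrt{-212111} = i \sqrt{212111}$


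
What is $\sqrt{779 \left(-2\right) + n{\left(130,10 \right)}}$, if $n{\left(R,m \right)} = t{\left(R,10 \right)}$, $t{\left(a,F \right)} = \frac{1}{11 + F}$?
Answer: $\frac{i \sqrt{687057}}{21} \approx 39.471 i$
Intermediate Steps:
$n{\left(R,m \right)} = \frac{1}{21}$ ($n{\left(R,m \right)} = \frac{1}{11 + 10} = \frac{1}{21}$)
$\sqrt{779 \left(-2\right) + n{\left(130,10 \right)}} = \sqrt{779 \left(-2\right) + \frac{1}{21}} = \sqrt{-1558 + \frac{1}{21}} = \sqrt{- \frac{32717}{21}} = \frac{i \sqrt{687057}}{21}$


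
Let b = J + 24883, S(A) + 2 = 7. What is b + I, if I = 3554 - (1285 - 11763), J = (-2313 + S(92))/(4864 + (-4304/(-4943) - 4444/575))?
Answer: 134304634315880/3451272627 ≈ 38915.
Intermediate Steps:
S(A) = 5 (S(A) = -2 + 7 = 5)
J = -1639963825/3451272627 (J = (-2313 + 5)/(4864 + (-4304/(-4943) - 4444/575)) = -2308/(4864 + (-4304*(-1/4943) - 4444*1/575)) = -2308/(4864 + (4304/4943 - 4444/575)) = -2308/(4864 - 19491892/2842225) = -2308/13805090508/2842225 = -2308*2842225/13805090508 = -1639963825/3451272627 ≈ -0.47518)
b = 85876376813816/3451272627 (b = -1639963825/3451272627 + 24883 = 85876376813816/3451272627 ≈ 24883.)
I = 14032 (I = 3554 - 1*(-10478) = 3554 + 10478 = 14032)
b + I = 85876376813816/3451272627 + 14032 = 134304634315880/3451272627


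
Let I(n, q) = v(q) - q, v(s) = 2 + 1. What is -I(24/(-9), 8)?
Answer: 5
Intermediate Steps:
v(s) = 3
I(n, q) = 3 - q
-I(24/(-9), 8) = -(3 - 1*8) = -(3 - 8) = -1*(-5) = 5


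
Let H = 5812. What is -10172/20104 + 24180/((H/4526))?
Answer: 137506006441/7302778 ≈ 18829.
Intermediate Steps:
-10172/20104 + 24180/((H/4526)) = -10172/20104 + 24180/((5812/4526)) = -10172*1/20104 + 24180/((5812*(1/4526))) = -2543/5026 + 24180/(2906/2263) = -2543/5026 + 24180*(2263/2906) = -2543/5026 + 27359670/1453 = 137506006441/7302778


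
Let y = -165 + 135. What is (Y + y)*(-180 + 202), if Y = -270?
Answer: -6600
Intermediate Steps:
y = -30
(Y + y)*(-180 + 202) = (-270 - 30)*(-180 + 202) = -300*22 = -6600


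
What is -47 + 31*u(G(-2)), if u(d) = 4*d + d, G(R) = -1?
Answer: -202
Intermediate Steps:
u(d) = 5*d
-47 + 31*u(G(-2)) = -47 + 31*(5*(-1)) = -47 + 31*(-5) = -47 - 155 = -202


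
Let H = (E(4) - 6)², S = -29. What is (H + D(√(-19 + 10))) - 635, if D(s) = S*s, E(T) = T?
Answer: -631 - 87*I ≈ -631.0 - 87.0*I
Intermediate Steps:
D(s) = -29*s
H = 4 (H = (4 - 6)² = (-2)² = 4)
(H + D(√(-19 + 10))) - 635 = (4 - 29*√(-19 + 10)) - 635 = (4 - 87*I) - 635 = -631 - 87*I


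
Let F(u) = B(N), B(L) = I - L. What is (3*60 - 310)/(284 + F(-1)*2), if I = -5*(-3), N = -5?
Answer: -65/162 ≈ -0.40123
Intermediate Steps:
I = 15
B(L) = 15 - L
F(u) = 20 (F(u) = 15 - 1*(-5) = 15 + 5 = 20)
(3*60 - 310)/(284 + F(-1)*2) = (3*60 - 310)/(284 + 20*2) = (180 - 310)/(284 + 40) = -130/324 = -130*1/324 = -65/162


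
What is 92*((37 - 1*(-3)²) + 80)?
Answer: 9936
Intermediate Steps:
92*((37 - 1*(-3)²) + 80) = 92*((37 - 1*9) + 80) = 92*((37 - 9) + 80) = 92*(28 + 80) = 92*108 = 9936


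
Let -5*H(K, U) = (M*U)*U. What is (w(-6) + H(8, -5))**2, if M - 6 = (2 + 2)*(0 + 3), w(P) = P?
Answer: 9216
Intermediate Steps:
M = 18 (M = 6 + (2 + 2)*(0 + 3) = 6 + 4*3 = 6 + 12 = 18)
H(K, U) = -18*U**2/5 (H(K, U) = -18*U*U/5 = -18*U**2/5)
(w(-6) + H(8, -5))**2 = (-6 - 18/5*(-5)**2)**2 = (-6 - 18/5*25)**2 = (-6 - 90)**2 = (-96)**2 = 9216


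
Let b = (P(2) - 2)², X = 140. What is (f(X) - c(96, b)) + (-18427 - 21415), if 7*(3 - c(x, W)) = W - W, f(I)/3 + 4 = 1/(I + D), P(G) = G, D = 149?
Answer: -11518670/289 ≈ -39857.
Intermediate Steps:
f(I) = -12 + 3/(149 + I) (f(I) = -12 + 3/(I + 149) = -12 + 3/(149 + I))
b = 0 (b = (2 - 2)² = 0² = 0)
c(x, W) = 3 (c(x, W) = 3 - (W - W)/7 = 3 - ⅐*0 = 3 + 0 = 3)
(f(X) - c(96, b)) + (-18427 - 21415) = (3*(-595 - 4*140)/(149 + 140) - 1*3) + (-18427 - 21415) = (3*(-595 - 560)/289 - 3) - 39842 = (3*(1/289)*(-1155) - 3) - 39842 = (-3465/289 - 3) - 39842 = -4332/289 - 39842 = -11518670/289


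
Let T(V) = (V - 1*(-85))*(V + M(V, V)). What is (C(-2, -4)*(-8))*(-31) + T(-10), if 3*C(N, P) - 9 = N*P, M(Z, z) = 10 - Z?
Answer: 6466/3 ≈ 2155.3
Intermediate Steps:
T(V) = 850 + 10*V (T(V) = (V - 1*(-85))*(V + (10 - V)) = (V + 85)*10 = (85 + V)*10 = 850 + 10*V)
C(N, P) = 3 + N*P/3 (C(N, P) = 3 + (N*P)/3 = 3 + N*P/3)
(C(-2, -4)*(-8))*(-31) + T(-10) = ((3 + (⅓)*(-2)*(-4))*(-8))*(-31) + (850 + 10*(-10)) = ((3 + 8/3)*(-8))*(-31) + (850 - 100) = ((17/3)*(-8))*(-31) + 750 = -136/3*(-31) + 750 = 4216/3 + 750 = 6466/3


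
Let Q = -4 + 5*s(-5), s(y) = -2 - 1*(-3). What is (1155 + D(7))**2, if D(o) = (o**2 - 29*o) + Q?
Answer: 1004004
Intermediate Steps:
s(y) = 1 (s(y) = -2 + 3 = 1)
Q = 1 (Q = -4 + 5*1 = -4 + 5 = 1)
D(o) = 1 + o**2 - 29*o (D(o) = (o**2 - 29*o) + 1 = 1 + o**2 - 29*o)
(1155 + D(7))**2 = (1155 + (1 + 7**2 - 29*7))**2 = (1155 + (1 + 49 - 203))**2 = (1155 - 153)**2 = 1002**2 = 1004004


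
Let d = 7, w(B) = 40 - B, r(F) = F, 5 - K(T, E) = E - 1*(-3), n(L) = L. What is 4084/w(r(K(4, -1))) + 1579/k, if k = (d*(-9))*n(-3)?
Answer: 830299/6993 ≈ 118.73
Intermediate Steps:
K(T, E) = 2 - E (K(T, E) = 5 - (E - 1*(-3)) = 5 - (E + 3) = 5 - (3 + E) = 5 + (-3 - E) = 2 - E)
k = 189 (k = (7*(-9))*(-3) = -63*(-3) = 189)
4084/w(r(K(4, -1))) + 1579/k = 4084/(40 - (2 - 1*(-1))) + 1579/189 = 4084/(40 - (2 + 1)) + 1579*(1/189) = 4084/(40 - 1*3) + 1579/189 = 4084/(40 - 3) + 1579/189 = 4084/37 + 1579/189 = 830299/6993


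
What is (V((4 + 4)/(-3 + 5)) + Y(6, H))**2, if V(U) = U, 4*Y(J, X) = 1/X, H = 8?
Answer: 16641/1024 ≈ 16.251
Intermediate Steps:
Y(J, X) = 1/(4*X)
(V((4 + 4)/(-3 + 5)) + Y(6, H))**2 = ((4 + 4)/(-3 + 5) + (1/4)/8)**2 = (8/2 + (1/4)*(1/8))**2 = (8*(1/2) + 1/32)**2 = (4 + 1/32)**2 = (129/32)**2 = 16641/1024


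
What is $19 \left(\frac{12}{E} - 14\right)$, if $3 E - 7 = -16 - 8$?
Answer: $- \frac{5206}{17} \approx -306.24$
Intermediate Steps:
$E = - \frac{17}{3}$ ($E = \frac{7}{3} + \frac{-16 - 8}{3} = \frac{7}{3} + \frac{1}{3} \left(-24\right) = \frac{7}{3} - 8 = - \frac{17}{3} \approx -5.6667$)
$19 \left(\frac{12}{E} - 14\right) = 19 \left(\frac{12}{- \frac{17}{3}} - 14\right) = 19 \left(12 \left(- \frac{3}{17}\right) - 14\right) = 19 \left(- \frac{36}{17} - 14\right) = 19 \left(- \frac{274}{17}\right) = - \frac{5206}{17}$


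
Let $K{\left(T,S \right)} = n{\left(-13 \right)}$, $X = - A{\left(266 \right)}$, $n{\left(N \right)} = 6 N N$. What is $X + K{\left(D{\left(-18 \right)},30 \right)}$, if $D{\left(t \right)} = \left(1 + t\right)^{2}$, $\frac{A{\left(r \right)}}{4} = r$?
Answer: $-50$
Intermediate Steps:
$A{\left(r \right)} = 4 r$
$n{\left(N \right)} = 6 N^{2}$
$X = -1064$ ($X = - 4 \cdot 266 = \left(-1\right) 1064 = -1064$)
$K{\left(T,S \right)} = 1014$ ($K{\left(T,S \right)} = 6 \left(-13\right)^{2} = 6 \cdot 169 = 1014$)
$X + K{\left(D{\left(-18 \right)},30 \right)} = -1064 + 1014 = -50$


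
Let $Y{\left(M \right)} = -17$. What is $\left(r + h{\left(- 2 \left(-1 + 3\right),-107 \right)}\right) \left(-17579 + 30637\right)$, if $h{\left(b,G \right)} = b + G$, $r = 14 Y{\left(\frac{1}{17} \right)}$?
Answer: $-4557242$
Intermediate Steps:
$r = -238$ ($r = 14 \left(-17\right) = -238$)
$h{\left(b,G \right)} = G + b$
$\left(r + h{\left(- 2 \left(-1 + 3\right),-107 \right)}\right) \left(-17579 + 30637\right) = \left(-238 - \left(107 + 2 \left(-1 + 3\right)\right)\right) \left(-17579 + 30637\right) = \left(-238 - 111\right) 13058 = \left(-349\right) 13058 = -4557242$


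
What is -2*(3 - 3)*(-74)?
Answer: 0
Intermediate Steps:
-2*(3 - 3)*(-74) = -2*0*(-74) = 0*(-74) = 0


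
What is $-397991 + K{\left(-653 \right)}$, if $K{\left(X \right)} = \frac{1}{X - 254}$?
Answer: $- \frac{360977838}{907} \approx -3.9799 \cdot 10^{5}$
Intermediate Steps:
$K{\left(X \right)} = \frac{1}{-254 + X}$
$-397991 + K{\left(-653 \right)} = -397991 + \frac{1}{-254 - 653} = -397991 + \frac{1}{-907} = -397991 - \frac{1}{907} = - \frac{360977838}{907}$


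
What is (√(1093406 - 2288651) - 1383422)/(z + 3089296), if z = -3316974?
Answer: 691711/113839 - 3*I*√132805/227678 ≈ 6.0762 - 0.0048018*I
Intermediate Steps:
(√(1093406 - 2288651) - 1383422)/(z + 3089296) = (√(1093406 - 2288651) - 1383422)/(-3316974 + 3089296) = (√(-1195245) - 1383422)/(-227678) = (3*I*√132805 - 1383422)*(-1/227678) = (-1383422 + 3*I*√132805)*(-1/227678) = 691711/113839 - 3*I*√132805/227678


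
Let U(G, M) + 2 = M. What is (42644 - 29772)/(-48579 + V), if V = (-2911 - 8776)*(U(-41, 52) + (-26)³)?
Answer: 12872/204777783 ≈ 6.2858e-5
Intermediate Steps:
U(G, M) = -2 + M
V = 204826362 (V = (-2911 - 8776)*((-2 + 52) + (-26)³) = -11687*(50 - 17576) = -11687*(-17526) = 204826362)
(42644 - 29772)/(-48579 + V) = (42644 - 29772)/(-48579 + 204826362) = 12872/204777783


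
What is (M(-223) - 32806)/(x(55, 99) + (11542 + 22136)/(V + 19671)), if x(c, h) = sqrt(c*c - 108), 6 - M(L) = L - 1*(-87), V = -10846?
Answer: 9708013544400/226043575441 - 2543892735000*sqrt(2917)/226043575441 ≈ -564.87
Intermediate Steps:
M(L) = -81 - L (M(L) = 6 - (L - 1*(-87)) = 6 - (L + 87) = 6 - (87 + L) = 6 + (-87 - L) = -81 - L)
x(c, h) = sqrt(-108 + c**2) (x(c, h) = sqrt(c**2 - 108) = sqrt(-108 + c**2))
(M(-223) - 32806)/(x(55, 99) + (11542 + 22136)/(V + 19671)) = ((-81 - 1*(-223)) - 32806)/(sqrt(-108 + 55**2) + (11542 + 22136)/(-10846 + 19671)) = ((-81 + 223) - 32806)/(sqrt(-108 + 3025) + 33678/8825) = (142 - 32806)/(sqrt(2917) + 33678*(1/8825)) = -32664/(sqrt(2917) + 33678/8825) = -32664/(33678/8825 + sqrt(2917))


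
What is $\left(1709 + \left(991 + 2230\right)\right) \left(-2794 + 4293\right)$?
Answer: $7390070$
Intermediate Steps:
$\left(1709 + \left(991 + 2230\right)\right) \left(-2794 + 4293\right) = \left(1709 + 3221\right) 1499 = 4930 \cdot 1499 = 7390070$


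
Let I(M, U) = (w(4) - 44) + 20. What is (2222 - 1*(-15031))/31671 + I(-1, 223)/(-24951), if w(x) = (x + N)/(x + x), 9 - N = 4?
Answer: 14196019/26015576 ≈ 0.54567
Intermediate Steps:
N = 5 (N = 9 - 1*4 = 9 - 4 = 5)
w(x) = (5 + x)/(2*x) (w(x) = (x + 5)/(x + x) = (5 + x)/((2*x)) = (5 + x)*(1/(2*x)) = (5 + x)/(2*x))
I(M, U) = -183/8 (I(M, U) = ((½)*(5 + 4)/4 - 44) + 20 = ((½)*(¼)*9 - 44) + 20 = (9/8 - 44) + 20 = -343/8 + 20 = -183/8)
(2222 - 1*(-15031))/31671 + I(-1, 223)/(-24951) = (2222 - 1*(-15031))/31671 - 183/8/(-24951) = (2222 + 15031)*(1/31671) - 183/8*(-1/24951) = 17253*(1/31671) + 61/66536 = 213/391 + 61/66536 = 14196019/26015576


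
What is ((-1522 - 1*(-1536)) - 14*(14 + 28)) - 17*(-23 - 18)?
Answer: 123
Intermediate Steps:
((-1522 - 1*(-1536)) - 14*(14 + 28)) - 17*(-23 - 18) = ((-1522 + 1536) - 14*42) - 17*(-41) = (14 - 588) + 697 = -574 + 697 = 123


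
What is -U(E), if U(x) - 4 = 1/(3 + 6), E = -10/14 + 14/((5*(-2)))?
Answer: -37/9 ≈ -4.1111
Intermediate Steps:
E = -74/35 (E = -10*1/14 + 14/(-10) = -5/7 + 14*(-⅒) = -5/7 - 7/5 = -74/35 ≈ -2.1143)
U(x) = 37/9 (U(x) = 4 + 1/(3 + 6) = 4 + 1/9 = 4 + ⅑ = 37/9)
-U(E) = -1*37/9 = -37/9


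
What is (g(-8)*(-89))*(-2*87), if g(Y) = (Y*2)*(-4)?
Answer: 991104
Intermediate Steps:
g(Y) = -8*Y (g(Y) = (2*Y)*(-4) = -8*Y)
(g(-8)*(-89))*(-2*87) = (-8*(-8)*(-89))*(-2*87) = (64*(-89))*(-174) = -5696*(-174) = 991104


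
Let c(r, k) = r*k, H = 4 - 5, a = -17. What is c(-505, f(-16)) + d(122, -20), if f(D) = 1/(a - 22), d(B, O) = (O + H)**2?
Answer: 17704/39 ≈ 453.95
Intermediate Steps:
H = -1
d(B, O) = (-1 + O)**2 (d(B, O) = (O - 1)**2 = (-1 + O)**2)
f(D) = -1/39 (f(D) = 1/(-17 - 22) = 1/(-39) = -1/39)
c(r, k) = k*r
c(-505, f(-16)) + d(122, -20) = -1/39*(-505) + (-1 - 20)**2 = 505/39 + (-21)**2 = 505/39 + 441 = 17704/39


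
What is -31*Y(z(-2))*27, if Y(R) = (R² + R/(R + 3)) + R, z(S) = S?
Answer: 0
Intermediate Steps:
Y(R) = R + R² + R/(3 + R) (Y(R) = (R² + R/(3 + R)) + R = R + R² + R/(3 + R))
-31*Y(z(-2))*27 = -(-62)*(4 + (-2)² + 4*(-2))/(3 - 2)*27 = -(-62)*(4 + 4 - 8)/1*27 = -(-62)*0*27 = -31*0*27 = 0*27 = 0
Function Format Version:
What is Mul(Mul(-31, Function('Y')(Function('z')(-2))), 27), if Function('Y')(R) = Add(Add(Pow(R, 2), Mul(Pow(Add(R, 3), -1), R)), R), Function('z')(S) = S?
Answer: 0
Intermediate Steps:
Function('Y')(R) = Add(R, Pow(R, 2), Mul(R, Pow(Add(3, R), -1))) (Function('Y')(R) = Add(Add(Pow(R, 2), Mul(Pow(Add(3, R), -1), R)), R) = Add(Add(Pow(R, 2), Mul(R, Pow(Add(3, R), -1))), R) = Add(R, Pow(R, 2), Mul(R, Pow(Add(3, R), -1))))
Mul(Mul(-31, Function('Y')(Function('z')(-2))), 27) = Mul(Mul(-31, Mul(-2, Pow(Add(3, -2), -1), Add(4, Pow(-2, 2), Mul(4, -2)))), 27) = Mul(Mul(-31, Mul(-2, Pow(1, -1), Add(4, 4, -8))), 27) = Mul(Mul(-31, Mul(-2, 1, 0)), 27) = Mul(Mul(-31, 0), 27) = Mul(0, 27) = 0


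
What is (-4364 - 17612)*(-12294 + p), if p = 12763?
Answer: -10306744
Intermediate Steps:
(-4364 - 17612)*(-12294 + p) = (-4364 - 17612)*(-12294 + 12763) = -21976*469 = -10306744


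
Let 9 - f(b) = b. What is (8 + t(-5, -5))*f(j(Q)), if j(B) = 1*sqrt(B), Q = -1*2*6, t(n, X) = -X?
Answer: 117 - 26*I*sqrt(3) ≈ 117.0 - 45.033*I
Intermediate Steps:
Q = -12 (Q = -2*6 = -12)
j(B) = sqrt(B)
f(b) = 9 - b
(8 + t(-5, -5))*f(j(Q)) = (8 - 1*(-5))*(9 - sqrt(-12)) = (8 + 5)*(9 - 2*I*sqrt(3)) = 13*(9 - 2*I*sqrt(3)) = 117 - 26*I*sqrt(3)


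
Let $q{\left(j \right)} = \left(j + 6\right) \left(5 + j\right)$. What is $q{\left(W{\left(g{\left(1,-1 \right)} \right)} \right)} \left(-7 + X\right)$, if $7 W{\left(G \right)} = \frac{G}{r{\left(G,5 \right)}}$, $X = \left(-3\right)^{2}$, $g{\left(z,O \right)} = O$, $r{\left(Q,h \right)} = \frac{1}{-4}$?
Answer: $\frac{3588}{49} \approx 73.224$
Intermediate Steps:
$r{\left(Q,h \right)} = - \frac{1}{4}$
$X = 9$
$W{\left(G \right)} = - \frac{4 G}{7}$ ($W{\left(G \right)} = \frac{G \frac{1}{- \frac{1}{4}}}{7} = \frac{G \left(-4\right)}{7} = \frac{\left(-4\right) G}{7} = - \frac{4 G}{7}$)
$q{\left(j \right)} = \left(5 + j\right) \left(6 + j\right)$ ($q{\left(j \right)} = \left(6 + j\right) \left(5 + j\right) = \left(5 + j\right) \left(6 + j\right)$)
$q{\left(W{\left(g{\left(1,-1 \right)} \right)} \right)} \left(-7 + X\right) = \left(30 + \left(\left(- \frac{4}{7}\right) \left(-1\right)\right)^{2} + 11 \left(\left(- \frac{4}{7}\right) \left(-1\right)\right)\right) \left(-7 + 9\right) = \left(30 + \left(\frac{4}{7}\right)^{2} + 11 \cdot \frac{4}{7}\right) 2 = \left(30 + \frac{16}{49} + \frac{44}{7}\right) 2 = \frac{1794}{49} \cdot 2 = \frac{3588}{49}$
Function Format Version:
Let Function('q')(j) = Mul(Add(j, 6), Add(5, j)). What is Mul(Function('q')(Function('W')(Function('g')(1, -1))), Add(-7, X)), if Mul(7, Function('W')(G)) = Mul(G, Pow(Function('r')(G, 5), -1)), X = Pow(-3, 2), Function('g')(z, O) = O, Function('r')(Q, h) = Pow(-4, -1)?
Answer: Rational(3588, 49) ≈ 73.224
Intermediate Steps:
Function('r')(Q, h) = Rational(-1, 4)
X = 9
Function('W')(G) = Mul(Rational(-4, 7), G) (Function('W')(G) = Mul(Rational(1, 7), Mul(G, Pow(Rational(-1, 4), -1))) = Mul(Rational(1, 7), Mul(G, -4)) = Mul(Rational(1, 7), Mul(-4, G)) = Mul(Rational(-4, 7), G))
Function('q')(j) = Mul(Add(5, j), Add(6, j)) (Function('q')(j) = Mul(Add(6, j), Add(5, j)) = Mul(Add(5, j), Add(6, j)))
Mul(Function('q')(Function('W')(Function('g')(1, -1))), Add(-7, X)) = Mul(Add(30, Pow(Mul(Rational(-4, 7), -1), 2), Mul(11, Mul(Rational(-4, 7), -1))), Add(-7, 9)) = Mul(Add(30, Pow(Rational(4, 7), 2), Mul(11, Rational(4, 7))), 2) = Mul(Add(30, Rational(16, 49), Rational(44, 7)), 2) = Mul(Rational(1794, 49), 2) = Rational(3588, 49)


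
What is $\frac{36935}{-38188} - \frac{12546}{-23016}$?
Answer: $- \frac{3864472}{9155573} \approx -0.42209$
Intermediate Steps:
$\frac{36935}{-38188} - \frac{12546}{-23016} = 36935 \left(- \frac{1}{38188}\right) - - \frac{2091}{3836} = - \frac{36935}{38188} + \frac{2091}{3836} = - \frac{3864472}{9155573}$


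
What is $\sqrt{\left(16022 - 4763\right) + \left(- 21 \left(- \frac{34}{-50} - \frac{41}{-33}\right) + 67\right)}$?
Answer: $\frac{2 \sqrt{8534757}}{55} \approx 106.23$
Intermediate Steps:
$\sqrt{\left(16022 - 4763\right) + \left(- 21 \left(- \frac{34}{-50} - \frac{41}{-33}\right) + 67\right)} = \sqrt{\left(16022 - 4763\right) + \left(- 21 \left(\left(-34\right) \left(- \frac{1}{50}\right) - - \frac{41}{33}\right) + 67\right)} = \sqrt{11259 + \left(- 21 \left(\frac{17}{25} + \frac{41}{33}\right) + 67\right)} = \sqrt{11259 + \left(\left(-21\right) \frac{1586}{825} + 67\right)} = \sqrt{11259 + \left(- \frac{11102}{275} + 67\right)} = \sqrt{11259 + \frac{7323}{275}} = \sqrt{\frac{3103548}{275}} = \frac{2 \sqrt{8534757}}{55}$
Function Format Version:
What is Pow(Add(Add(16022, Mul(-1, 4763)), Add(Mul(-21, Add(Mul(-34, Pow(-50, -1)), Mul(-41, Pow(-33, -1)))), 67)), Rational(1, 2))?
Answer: Mul(Rational(2, 55), Pow(8534757, Rational(1, 2))) ≈ 106.23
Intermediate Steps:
Pow(Add(Add(16022, Mul(-1, 4763)), Add(Mul(-21, Add(Mul(-34, Pow(-50, -1)), Mul(-41, Pow(-33, -1)))), 67)), Rational(1, 2)) = Pow(Add(Add(16022, -4763), Add(Mul(-21, Add(Mul(-34, Rational(-1, 50)), Mul(-41, Rational(-1, 33)))), 67)), Rational(1, 2)) = Pow(Add(11259, Add(Mul(-21, Add(Rational(17, 25), Rational(41, 33))), 67)), Rational(1, 2)) = Pow(Add(11259, Add(Mul(-21, Rational(1586, 825)), 67)), Rational(1, 2)) = Pow(Add(11259, Add(Rational(-11102, 275), 67)), Rational(1, 2)) = Pow(Add(11259, Rational(7323, 275)), Rational(1, 2)) = Pow(Rational(3103548, 275), Rational(1, 2)) = Mul(Rational(2, 55), Pow(8534757, Rational(1, 2)))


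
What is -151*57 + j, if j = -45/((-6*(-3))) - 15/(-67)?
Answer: -1153643/134 ≈ -8609.3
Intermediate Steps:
j = -305/134 (j = -45/18 - 15*(-1/67) = -45*1/18 + 15/67 = -5/2 + 15/67 = -305/134 ≈ -2.2761)
-151*57 + j = -151*57 - 305/134 = -8607 - 305/134 = -1153643/134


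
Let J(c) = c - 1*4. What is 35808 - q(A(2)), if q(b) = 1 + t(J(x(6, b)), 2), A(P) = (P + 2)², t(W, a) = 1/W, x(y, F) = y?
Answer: 71613/2 ≈ 35807.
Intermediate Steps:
J(c) = -4 + c (J(c) = c - 4 = -4 + c)
A(P) = (2 + P)²
q(b) = 3/2 (q(b) = 1 + 1/(-4 + 6) = 1 + 1/2 = 1 + ½ = 3/2)
35808 - q(A(2)) = 35808 - 1*3/2 = 35808 - 3/2 = 71613/2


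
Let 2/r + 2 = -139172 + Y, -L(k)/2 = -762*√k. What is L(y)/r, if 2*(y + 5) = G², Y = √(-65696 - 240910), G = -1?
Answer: 1143*I*√2*(-139174 + I*√306606) ≈ -8.9506e+5 - 2.2497e+8*I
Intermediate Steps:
Y = I*√306606 (Y = √(-306606) = I*√306606 ≈ 553.72*I)
y = -9/2 (y = -5 + (½)*(-1)² = -5 + (½)*1 = -5 + ½ = -9/2 ≈ -4.5000)
L(k) = 1524*√k (L(k) = -(-1524)*√k = 1524*√k)
r = 2/(-139174 + I*√306606) (r = 2/(-2 + (-139172 + I*√306606)) = 2/(-139174 + I*√306606) ≈ -1.437e-5 - 5.7174e-8*I)
L(y)/r = (1524*√(-9/2))/(-139174/9684854441 - I*√306606/9684854441) = (1524*(3*I*√2/2))/(-139174/9684854441 - I*√306606/9684854441) = (2286*I*√2)/(-139174/9684854441 - I*√306606/9684854441) = 2286*I*√2/(-139174/9684854441 - I*√306606/9684854441)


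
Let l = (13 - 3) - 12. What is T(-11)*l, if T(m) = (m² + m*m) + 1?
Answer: -486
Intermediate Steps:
l = -2 (l = 10 - 12 = -2)
T(m) = 1 + 2*m² (T(m) = (m² + m²) + 1 = 2*m² + 1 = 1 + 2*m²)
T(-11)*l = (1 + 2*(-11)²)*(-2) = (1 + 2*121)*(-2) = (1 + 242)*(-2) = 243*(-2) = -486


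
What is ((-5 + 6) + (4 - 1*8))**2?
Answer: 9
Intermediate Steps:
((-5 + 6) + (4 - 1*8))**2 = (1 + (4 - 8))**2 = (1 - 4)**2 = (-3)**2 = 9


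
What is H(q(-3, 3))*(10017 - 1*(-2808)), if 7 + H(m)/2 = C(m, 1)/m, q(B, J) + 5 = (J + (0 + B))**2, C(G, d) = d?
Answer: -184680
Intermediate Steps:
q(B, J) = -5 + (B + J)**2 (q(B, J) = -5 + (J + (0 + B))**2 = -5 + (J + B)**2 = -5 + (B + J)**2)
H(m) = -14 + 2/m (H(m) = -14 + 2*(1/m) = -14 + 2/m)
H(q(-3, 3))*(10017 - 1*(-2808)) = (-14 + 2/(-5 + (-3 + 3)**2))*(10017 - 1*(-2808)) = (-14 + 2/(-5 + 0**2))*(10017 + 2808) = (-14 + 2/(-5 + 0))*12825 = (-14 + 2/(-5))*12825 = (-14 + 2*(-1/5))*12825 = (-14 - 2/5)*12825 = -72/5*12825 = -184680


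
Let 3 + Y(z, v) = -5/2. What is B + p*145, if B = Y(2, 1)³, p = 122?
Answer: 140189/8 ≈ 17524.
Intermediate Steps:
Y(z, v) = -11/2 (Y(z, v) = -3 - 5/2 = -11/2)
B = -1331/8 (B = (-11/2)³ = -1331/8 ≈ -166.38)
B + p*145 = -1331/8 + 122*145 = -1331/8 + 17690 = 140189/8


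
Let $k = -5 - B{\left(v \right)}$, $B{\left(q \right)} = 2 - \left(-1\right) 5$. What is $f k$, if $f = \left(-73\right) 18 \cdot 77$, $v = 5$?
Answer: $1214136$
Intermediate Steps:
$B{\left(q \right)} = 7$ ($B{\left(q \right)} = 2 - -5 = 2 + 5 = 7$)
$f = -101178$ ($f = \left(-1314\right) 77 = -101178$)
$k = -12$ ($k = -5 - 7 = -12$)
$f k = \left(-101178\right) \left(-12\right) = 1214136$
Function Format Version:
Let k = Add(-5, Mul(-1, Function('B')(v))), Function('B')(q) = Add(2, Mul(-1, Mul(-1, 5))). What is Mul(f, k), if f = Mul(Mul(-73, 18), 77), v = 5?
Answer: 1214136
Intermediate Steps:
Function('B')(q) = 7 (Function('B')(q) = Add(2, Mul(-1, -5)) = Add(2, 5) = 7)
f = -101178 (f = Mul(-1314, 77) = -101178)
k = -12 (k = Add(-5, Mul(-1, 7)) = Add(-5, -7) = -12)
Mul(f, k) = Mul(-101178, -12) = 1214136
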